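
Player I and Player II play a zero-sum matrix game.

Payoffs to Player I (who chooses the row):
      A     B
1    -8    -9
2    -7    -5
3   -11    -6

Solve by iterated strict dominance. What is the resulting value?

Row 1 is strictly dominated by row 2 (-7>-8, -5>-9); eliminate 1.
Column B is strictly dominated by A for Player II (-7<-5, -11<-6); eliminate B.
Row 3 is strictly dominated by row 2 (-7>-11); eliminate 3.
Only (2, A) remains, with payoff -7.

-7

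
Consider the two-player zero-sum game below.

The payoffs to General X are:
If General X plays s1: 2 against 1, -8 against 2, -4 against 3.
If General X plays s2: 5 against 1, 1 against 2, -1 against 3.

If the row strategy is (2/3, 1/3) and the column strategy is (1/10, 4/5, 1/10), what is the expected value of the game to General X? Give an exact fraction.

Against (1/10, 4/5, 1/10), each row's expected payoff is s1: -33/5; s2: 6/5.
Taking the (2/3, 1/3)-weighted average: (2/3)·(-33/5) + (1/3)·(6/5) = -4.

-4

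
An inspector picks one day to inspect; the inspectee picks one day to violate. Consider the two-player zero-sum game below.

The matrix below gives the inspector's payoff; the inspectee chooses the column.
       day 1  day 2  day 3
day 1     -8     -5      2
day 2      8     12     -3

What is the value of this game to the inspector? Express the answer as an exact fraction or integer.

-8/21

Column day 2 is strictly dominated by day 1 for the inspectee (it gives the inspector more in every row).
The remaining 2×2 game on (day 1, day 2) × (day 1, day 3) has no saddle point. Let the inspector play day 1 with probability p; indifference gives −8p + 8(1−p) = 2p − 3(1−p), so p = 11/21.
Similarly the inspectee's optimal q on day 1 is 5/21, and the value is -8·(5/21) + (2)·(16/21) = -8/21.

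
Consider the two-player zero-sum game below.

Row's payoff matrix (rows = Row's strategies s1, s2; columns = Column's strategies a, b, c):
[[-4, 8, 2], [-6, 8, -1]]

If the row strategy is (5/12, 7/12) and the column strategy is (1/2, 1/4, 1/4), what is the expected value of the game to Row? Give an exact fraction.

-25/48

Against (1/2, 1/4, 1/4), each row's expected payoff is s1: 1/2; s2: -5/4.
Taking the (5/12, 7/12)-weighted average: (5/12)·(1/2) + (7/12)·(-5/4) = -25/48.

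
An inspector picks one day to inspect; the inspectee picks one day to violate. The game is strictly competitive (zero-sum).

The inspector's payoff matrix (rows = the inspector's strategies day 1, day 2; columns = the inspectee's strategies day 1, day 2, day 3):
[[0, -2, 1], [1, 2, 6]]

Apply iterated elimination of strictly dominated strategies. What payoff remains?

1

Column day 3 is strictly dominated by day 1 for the inspectee (0<1, 1<6); eliminate day 3.
Row day 1 is strictly dominated by row day 2 (1>0, 2>-2); eliminate day 1.
Column day 2 is strictly dominated by day 1 for the inspectee (1<2); eliminate day 2.
Only (day 2, day 1) remains, with payoff 1.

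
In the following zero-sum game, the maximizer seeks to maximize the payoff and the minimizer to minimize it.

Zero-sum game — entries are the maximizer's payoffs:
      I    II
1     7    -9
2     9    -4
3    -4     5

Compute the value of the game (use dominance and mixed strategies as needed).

29/22

Row 1 is strictly dominated by row 2, so the maximizer never plays it.
The remaining 2×2 game on (2, 3) × (I, II) has no saddle point. Let the maximizer play 2 with probability p; indifference gives 9p − 4(1−p) = −4p + 5(1−p), so p = 9/22.
Similarly the minimizer's optimal q on I is 9/22, and the value is 9·(9/22) + (-4)·(13/22) = 29/22.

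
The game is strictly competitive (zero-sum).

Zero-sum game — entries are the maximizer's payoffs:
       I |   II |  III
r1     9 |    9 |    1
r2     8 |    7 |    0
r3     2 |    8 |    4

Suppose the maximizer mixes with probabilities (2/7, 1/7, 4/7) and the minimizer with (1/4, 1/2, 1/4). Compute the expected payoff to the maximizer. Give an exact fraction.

Against (1/4, 1/2, 1/4), each row's expected payoff is r1: 7; r2: 11/2; r3: 11/2.
Taking the (2/7, 1/7, 4/7)-weighted average: (2/7)·(7) + (1/7)·(11/2) + (4/7)·(11/2) = 83/14.

83/14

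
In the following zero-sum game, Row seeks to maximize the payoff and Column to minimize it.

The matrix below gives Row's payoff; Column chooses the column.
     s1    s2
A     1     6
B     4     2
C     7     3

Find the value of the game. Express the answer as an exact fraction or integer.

13/3

Row B is strictly dominated by row C, so Row never plays it.
The remaining 2×2 game on (A, C) × (s1, s2) has no saddle point. Let Row play A with probability p; indifference gives p + 7(1−p) = 6p + 3(1−p), so p = 4/9.
Similarly Column's optimal q on s1 is 1/3, and the value is 1·(1/3) + (6)·(2/3) = 13/3.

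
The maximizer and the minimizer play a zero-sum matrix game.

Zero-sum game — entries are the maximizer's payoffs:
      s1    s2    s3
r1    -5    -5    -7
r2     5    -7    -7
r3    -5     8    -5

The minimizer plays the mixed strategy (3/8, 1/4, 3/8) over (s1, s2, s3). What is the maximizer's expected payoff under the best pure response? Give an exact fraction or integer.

-7/4

r1: (-5)·(3/8) + (-5)·(1/4) + (-7)·(3/8) = -23/4.
r2: (5)·(3/8) + (-7)·(1/4) + (-7)·(3/8) = -5/2.
r3: (-5)·(3/8) + (8)·(1/4) + (-5)·(3/8) = -7/4.
The best pure response is r3 with expected payoff -7/4.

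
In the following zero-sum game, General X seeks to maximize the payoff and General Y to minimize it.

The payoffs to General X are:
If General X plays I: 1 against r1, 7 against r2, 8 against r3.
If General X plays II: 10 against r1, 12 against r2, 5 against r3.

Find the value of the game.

Column r2 is strictly dominated by r1 for General Y (it gives General X more in every row).
The remaining 2×2 game on (I, II) × (r1, r3) has no saddle point. Let General X play I with probability p; indifference gives p + 10(1−p) = 8p + 5(1−p), so p = 5/12.
Similarly General Y's optimal q on r1 is 1/4, and the value is 1·(1/4) + (8)·(3/4) = 25/4.

25/4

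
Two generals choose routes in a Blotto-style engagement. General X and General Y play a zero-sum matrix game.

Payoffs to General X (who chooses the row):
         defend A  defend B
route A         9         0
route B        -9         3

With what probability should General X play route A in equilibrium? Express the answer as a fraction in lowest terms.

Row minima are 0 and -9, so General X's maximin is 0; column maxima are 9 and 3, so General Y's minimax is 3. These differ, so the equilibrium is in mixed strategies.
Let General X play route A with probability p. General Y is indifferent when 9p − 9(1−p) = 3(1−p), giving p = 4/7.

4/7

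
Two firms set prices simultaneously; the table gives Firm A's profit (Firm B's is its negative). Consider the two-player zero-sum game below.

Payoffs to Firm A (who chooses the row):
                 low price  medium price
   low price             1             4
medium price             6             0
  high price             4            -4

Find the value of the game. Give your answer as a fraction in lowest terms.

Row high price is strictly dominated by row medium price, so Firm A never plays it.
The remaining 2×2 game on (low price, medium price) × (low price, medium price) has no saddle point. Let Firm A play low price with probability p; indifference gives p + 6(1−p) = 4p, so p = 2/3.
Similarly Firm B's optimal q on low price is 4/9, and the value is 1·(4/9) + (4)·(5/9) = 8/3.

8/3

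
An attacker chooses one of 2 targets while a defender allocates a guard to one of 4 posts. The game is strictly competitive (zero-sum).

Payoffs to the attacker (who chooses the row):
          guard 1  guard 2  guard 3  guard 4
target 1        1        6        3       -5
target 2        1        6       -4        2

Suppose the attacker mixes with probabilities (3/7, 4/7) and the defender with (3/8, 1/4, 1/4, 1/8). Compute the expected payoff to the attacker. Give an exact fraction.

3/2

Against (3/8, 1/4, 1/4, 1/8), each row's expected payoff is target 1: 2; target 2: 9/8.
Taking the (3/7, 4/7)-weighted average: (3/7)·(2) + (4/7)·(9/8) = 3/2.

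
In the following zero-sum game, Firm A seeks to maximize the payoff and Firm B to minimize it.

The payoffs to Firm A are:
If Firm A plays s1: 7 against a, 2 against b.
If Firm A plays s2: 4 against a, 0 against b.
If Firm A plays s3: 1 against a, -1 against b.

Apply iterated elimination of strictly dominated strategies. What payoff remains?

Column a is strictly dominated by b for Firm B (2<7, 0<4, -1<1); eliminate a.
Row s3 is strictly dominated by row s1 (2>-1); eliminate s3.
Row s2 is strictly dominated by row s1 (2>0); eliminate s2.
Only (s1, b) remains, with payoff 2.

2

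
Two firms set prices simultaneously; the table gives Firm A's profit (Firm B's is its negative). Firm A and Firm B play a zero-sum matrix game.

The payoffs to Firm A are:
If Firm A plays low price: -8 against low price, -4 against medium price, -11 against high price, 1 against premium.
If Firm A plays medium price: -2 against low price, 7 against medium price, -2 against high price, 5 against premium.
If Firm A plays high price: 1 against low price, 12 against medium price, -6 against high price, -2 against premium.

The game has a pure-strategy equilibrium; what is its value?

Row minima: -11, -2, -6 → Firm A's maximin is -2.
Column maxima: 1, 12, -2, 5 → Firm B's minimax is -2.
They coincide at (medium price, high price), so the value is -2.

-2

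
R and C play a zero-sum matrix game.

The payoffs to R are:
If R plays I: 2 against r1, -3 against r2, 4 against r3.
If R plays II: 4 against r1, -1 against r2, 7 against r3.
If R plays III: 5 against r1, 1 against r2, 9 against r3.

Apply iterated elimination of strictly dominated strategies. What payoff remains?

1

Column r3 is strictly dominated by r1 for C (2<4, 4<7, 5<9); eliminate r3.
Column r1 is strictly dominated by r2 for C (-3<2, -1<4, 1<5); eliminate r1.
Row II is strictly dominated by row III (1>-1); eliminate II.
Row I is strictly dominated by row III (1>-3); eliminate I.
Only (III, r2) remains, with payoff 1.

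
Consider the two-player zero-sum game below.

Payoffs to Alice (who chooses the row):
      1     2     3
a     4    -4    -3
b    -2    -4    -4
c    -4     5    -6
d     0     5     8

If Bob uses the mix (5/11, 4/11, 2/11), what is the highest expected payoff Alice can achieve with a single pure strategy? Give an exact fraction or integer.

36/11

a: (4)·(5/11) + (-4)·(4/11) + (-3)·(2/11) = -2/11.
b: (-2)·(5/11) + (-4)·(4/11) + (-4)·(2/11) = -34/11.
c: (-4)·(5/11) + (5)·(4/11) + (-6)·(2/11) = -12/11.
d: (0)·(5/11) + (5)·(4/11) + (8)·(2/11) = 36/11.
The best pure response is d with expected payoff 36/11.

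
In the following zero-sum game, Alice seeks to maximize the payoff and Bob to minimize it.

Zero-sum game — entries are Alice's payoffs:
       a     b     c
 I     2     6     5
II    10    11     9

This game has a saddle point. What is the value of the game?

9

Row minima: 2, 9 → Alice's maximin is 9.
Column maxima: 10, 11, 9 → Bob's minimax is 9.
They coincide at (II, c), so the value is 9.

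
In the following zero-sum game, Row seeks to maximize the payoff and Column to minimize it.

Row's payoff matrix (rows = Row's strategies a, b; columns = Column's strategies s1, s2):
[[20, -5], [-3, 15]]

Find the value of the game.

285/43

Row minima are -5 and -3, so Row's maximin is -3; column maxima are 20 and 15, so Column's minimax is 15. These differ, so the equilibrium is in mixed strategies.
Let Row play a with probability p. Column is indifferent when 20p − 3(1−p) = −5p + 15(1−p), giving p = 18/43.
Let Column play s1 with probability q. Row is indifferent when 20q − 5(1−q) = −3q + 15(1−q), giving q = 20/43.
The value is 20·(20/43) + (-5)·(23/43) = 285/43.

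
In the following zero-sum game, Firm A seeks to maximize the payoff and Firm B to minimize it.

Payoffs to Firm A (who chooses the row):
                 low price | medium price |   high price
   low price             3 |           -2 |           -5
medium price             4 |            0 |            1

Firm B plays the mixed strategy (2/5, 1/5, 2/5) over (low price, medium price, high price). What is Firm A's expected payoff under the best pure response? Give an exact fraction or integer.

low price: (3)·(2/5) + (-2)·(1/5) + (-5)·(2/5) = -6/5.
medium price: (4)·(2/5) + (0)·(1/5) + (1)·(2/5) = 2.
The best pure response is medium price with expected payoff 2.

2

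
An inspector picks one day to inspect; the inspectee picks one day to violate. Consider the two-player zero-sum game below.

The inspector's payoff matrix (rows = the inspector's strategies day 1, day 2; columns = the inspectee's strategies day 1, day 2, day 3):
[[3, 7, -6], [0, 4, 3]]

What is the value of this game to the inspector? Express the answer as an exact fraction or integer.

3/4

Column day 2 is strictly dominated by day 1 for the inspectee (it gives the inspector more in every row).
The remaining 2×2 game on (day 1, day 2) × (day 1, day 3) has no saddle point. Let the inspector play day 1 with probability p; indifference gives 3p = −6p + 3(1−p), so p = 1/4.
Similarly the inspectee's optimal q on day 1 is 3/4, and the value is 3·(3/4) + (-6)·(1/4) = 3/4.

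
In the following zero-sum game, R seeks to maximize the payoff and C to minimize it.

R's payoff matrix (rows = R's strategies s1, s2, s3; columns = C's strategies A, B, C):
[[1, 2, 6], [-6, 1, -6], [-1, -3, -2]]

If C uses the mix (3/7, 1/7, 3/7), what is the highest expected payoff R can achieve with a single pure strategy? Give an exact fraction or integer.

23/7

s1: (1)·(3/7) + (2)·(1/7) + (6)·(3/7) = 23/7.
s2: (-6)·(3/7) + (1)·(1/7) + (-6)·(3/7) = -5.
s3: (-1)·(3/7) + (-3)·(1/7) + (-2)·(3/7) = -12/7.
The best pure response is s1 with expected payoff 23/7.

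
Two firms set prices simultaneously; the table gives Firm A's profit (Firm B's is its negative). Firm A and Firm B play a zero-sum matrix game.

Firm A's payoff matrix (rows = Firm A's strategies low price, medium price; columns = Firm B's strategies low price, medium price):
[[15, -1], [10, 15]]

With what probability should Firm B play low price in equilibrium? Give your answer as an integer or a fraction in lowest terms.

16/21

Row minima are -1 and 10, so Firm A's maximin is 10; column maxima are 15 and 15, so Firm B's minimax is 15. These differ, so the equilibrium is in mixed strategies.
Let Firm B play low price with probability q. Firm A is indifferent when 15q − (1−q) = 10q + 15(1−q), giving q = 16/21.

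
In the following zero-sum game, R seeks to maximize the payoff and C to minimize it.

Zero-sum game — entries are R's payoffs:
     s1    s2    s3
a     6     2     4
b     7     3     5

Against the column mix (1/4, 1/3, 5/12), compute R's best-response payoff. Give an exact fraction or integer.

29/6

a: (6)·(1/4) + (2)·(1/3) + (4)·(5/12) = 23/6.
b: (7)·(1/4) + (3)·(1/3) + (5)·(5/12) = 29/6.
The best pure response is b with expected payoff 29/6.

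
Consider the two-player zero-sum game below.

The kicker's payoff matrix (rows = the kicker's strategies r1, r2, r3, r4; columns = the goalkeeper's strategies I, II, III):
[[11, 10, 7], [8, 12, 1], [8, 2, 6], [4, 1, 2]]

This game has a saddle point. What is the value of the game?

7

Row minima: 7, 1, 2, 1 → the kicker's maximin is 7.
Column maxima: 11, 12, 7 → the goalkeeper's minimax is 7.
They coincide at (r1, III), so the value is 7.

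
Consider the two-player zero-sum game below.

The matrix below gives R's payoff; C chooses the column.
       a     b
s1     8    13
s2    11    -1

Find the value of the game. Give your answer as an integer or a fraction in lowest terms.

Row minima are 8 and -1, so R's maximin is 8; column maxima are 11 and 13, so C's minimax is 11. These differ, so the equilibrium is in mixed strategies.
Let R play s1 with probability p. C is indifferent when 8p + 11(1−p) = 13p − (1−p), giving p = 12/17.
Let C play a with probability q. R is indifferent when 8q + 13(1−q) = 11q − (1−q), giving q = 14/17.
The value is 8·(14/17) + (13)·(3/17) = 151/17.

151/17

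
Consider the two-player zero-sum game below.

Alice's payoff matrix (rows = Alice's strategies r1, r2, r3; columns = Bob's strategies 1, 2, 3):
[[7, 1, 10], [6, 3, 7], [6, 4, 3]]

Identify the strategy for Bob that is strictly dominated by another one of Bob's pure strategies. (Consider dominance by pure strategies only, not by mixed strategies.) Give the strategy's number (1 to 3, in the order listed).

Bob prefers columns that give Alice less. Compare 1 with 2: 1 < 7, 3 < 6, 4 < 6.
So 2 strictly dominates 1 for Bob; 1 is strictly dominated.

1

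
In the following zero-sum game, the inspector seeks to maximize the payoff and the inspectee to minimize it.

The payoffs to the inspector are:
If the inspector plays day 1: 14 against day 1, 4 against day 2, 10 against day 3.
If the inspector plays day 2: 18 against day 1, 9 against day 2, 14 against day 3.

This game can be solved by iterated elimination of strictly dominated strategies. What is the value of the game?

9

Row day 1 is strictly dominated by row day 2 (18>14, 9>4, 14>10); eliminate day 1.
Column day 1 is strictly dominated by day 2 for the inspectee (9<18); eliminate day 1.
Column day 3 is strictly dominated by day 2 for the inspectee (9<14); eliminate day 3.
Only (day 2, day 2) remains, with payoff 9.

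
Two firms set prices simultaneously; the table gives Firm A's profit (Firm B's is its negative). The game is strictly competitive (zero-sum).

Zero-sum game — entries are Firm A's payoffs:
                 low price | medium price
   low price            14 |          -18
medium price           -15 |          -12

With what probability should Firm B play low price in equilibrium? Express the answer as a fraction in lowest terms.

Row minima are -18 and -15, so Firm A's maximin is -15; column maxima are 14 and -12, so Firm B's minimax is -12. These differ, so the equilibrium is in mixed strategies.
Let Firm B play low price with probability q. Firm A is indifferent when 14q − 18(1−q) = −15q − 12(1−q), giving q = 6/35.

6/35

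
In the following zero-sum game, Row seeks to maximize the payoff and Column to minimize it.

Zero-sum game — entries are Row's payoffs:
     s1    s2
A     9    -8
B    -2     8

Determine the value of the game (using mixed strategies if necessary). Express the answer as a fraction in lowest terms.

Row minima are -8 and -2, so Row's maximin is -2; column maxima are 9 and 8, so Column's minimax is 8. These differ, so the equilibrium is in mixed strategies.
Let Row play A with probability p. Column is indifferent when 9p − 2(1−p) = −8p + 8(1−p), giving p = 10/27.
Let Column play s1 with probability q. Row is indifferent when 9q − 8(1−q) = −2q + 8(1−q), giving q = 16/27.
The value is 9·(16/27) + (-8)·(11/27) = 56/27.

56/27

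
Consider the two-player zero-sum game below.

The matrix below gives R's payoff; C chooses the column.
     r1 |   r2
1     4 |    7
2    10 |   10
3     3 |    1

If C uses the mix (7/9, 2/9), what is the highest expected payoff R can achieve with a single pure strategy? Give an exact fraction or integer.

1: (4)·(7/9) + (7)·(2/9) = 14/3.
2: (10)·(7/9) + (10)·(2/9) = 10.
3: (3)·(7/9) + (1)·(2/9) = 23/9.
The best pure response is 2 with expected payoff 10.

10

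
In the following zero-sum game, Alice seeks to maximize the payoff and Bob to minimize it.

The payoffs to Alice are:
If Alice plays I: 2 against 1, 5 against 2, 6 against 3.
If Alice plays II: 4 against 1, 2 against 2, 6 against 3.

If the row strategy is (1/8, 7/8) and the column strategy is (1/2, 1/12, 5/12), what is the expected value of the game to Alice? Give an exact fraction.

Against (1/2, 1/12, 5/12), each row's expected payoff is I: 47/12; II: 14/3.
Taking the (1/8, 7/8)-weighted average: (1/8)·(47/12) + (7/8)·(14/3) = 439/96.

439/96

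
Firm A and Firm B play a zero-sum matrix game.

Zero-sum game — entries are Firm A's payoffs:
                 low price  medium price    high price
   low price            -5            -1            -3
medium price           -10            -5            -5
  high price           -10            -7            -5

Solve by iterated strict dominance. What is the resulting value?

Column medium price is strictly dominated by low price for Firm B (-5<-1, -10<-5, -10<-7); eliminate medium price.
Column high price is strictly dominated by low price for Firm B (-5<-3, -10<-5, -10<-5); eliminate high price.
Row high price is strictly dominated by row low price (-5>-10); eliminate high price.
Row medium price is strictly dominated by row low price (-5>-10); eliminate medium price.
Only (low price, low price) remains, with payoff -5.

-5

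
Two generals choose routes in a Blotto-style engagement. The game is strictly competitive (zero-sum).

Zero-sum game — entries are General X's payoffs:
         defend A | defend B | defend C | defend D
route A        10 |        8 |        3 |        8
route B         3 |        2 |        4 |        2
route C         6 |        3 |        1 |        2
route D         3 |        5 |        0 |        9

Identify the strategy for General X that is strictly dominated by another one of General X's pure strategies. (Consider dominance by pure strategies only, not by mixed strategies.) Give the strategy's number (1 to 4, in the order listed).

3

Compare route C with route A: 10 > 6, 8 > 3, 3 > 1, 8 > 2.
So route A strictly dominates route C for General X; route C is strictly dominated.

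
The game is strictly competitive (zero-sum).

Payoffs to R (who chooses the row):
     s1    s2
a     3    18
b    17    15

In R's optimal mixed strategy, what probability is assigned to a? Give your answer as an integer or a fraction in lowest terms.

2/17

Row minima are 3 and 15, so R's maximin is 15; column maxima are 17 and 18, so C's minimax is 17. These differ, so the equilibrium is in mixed strategies.
Let R play a with probability p. C is indifferent when 3p + 17(1−p) = 18p + 15(1−p), giving p = 2/17.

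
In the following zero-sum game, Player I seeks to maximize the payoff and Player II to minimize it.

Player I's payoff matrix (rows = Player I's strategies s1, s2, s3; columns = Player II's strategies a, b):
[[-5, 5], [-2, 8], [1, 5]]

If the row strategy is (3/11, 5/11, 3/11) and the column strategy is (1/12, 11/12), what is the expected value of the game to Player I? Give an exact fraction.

17/3

Against (1/12, 11/12), each row's expected payoff is s1: 25/6; s2: 43/6; s3: 14/3.
Taking the (3/11, 5/11, 3/11)-weighted average: (3/11)·(25/6) + (5/11)·(43/6) + (3/11)·(14/3) = 17/3.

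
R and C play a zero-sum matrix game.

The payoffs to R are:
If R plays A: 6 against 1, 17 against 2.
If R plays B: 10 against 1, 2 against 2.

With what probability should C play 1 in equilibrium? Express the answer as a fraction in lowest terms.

Row minima are 6 and 2, so R's maximin is 6; column maxima are 10 and 17, so C's minimax is 10. These differ, so the equilibrium is in mixed strategies.
Let C play 1 with probability q. R is indifferent when 6q + 17(1−q) = 10q + 2(1−q), giving q = 15/19.

15/19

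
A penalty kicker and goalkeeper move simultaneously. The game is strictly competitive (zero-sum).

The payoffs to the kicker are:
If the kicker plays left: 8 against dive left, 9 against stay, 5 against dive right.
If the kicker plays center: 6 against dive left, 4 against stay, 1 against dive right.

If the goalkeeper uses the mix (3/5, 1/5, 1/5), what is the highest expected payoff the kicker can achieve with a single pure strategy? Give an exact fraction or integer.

38/5

left: (8)·(3/5) + (9)·(1/5) + (5)·(1/5) = 38/5.
center: (6)·(3/5) + (4)·(1/5) + (1)·(1/5) = 23/5.
The best pure response is left with expected payoff 38/5.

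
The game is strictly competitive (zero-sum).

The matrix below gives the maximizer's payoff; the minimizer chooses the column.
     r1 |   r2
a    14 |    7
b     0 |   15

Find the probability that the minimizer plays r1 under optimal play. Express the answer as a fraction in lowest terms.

4/11

Row minima are 7 and 0, so the maximizer's maximin is 7; column maxima are 14 and 15, so the minimizer's minimax is 14. These differ, so the equilibrium is in mixed strategies.
Let the minimizer play r1 with probability q. The maximizer is indifferent when 14q + 7(1−q) = 15(1−q), giving q = 4/11.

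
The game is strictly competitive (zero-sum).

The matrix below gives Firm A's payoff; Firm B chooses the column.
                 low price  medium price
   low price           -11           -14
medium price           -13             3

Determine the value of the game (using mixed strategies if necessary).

-215/19

Row minima are -14 and -13, so Firm A's maximin is -13; column maxima are -11 and 3, so Firm B's minimax is -11. These differ, so the equilibrium is in mixed strategies.
Let Firm A play low price with probability p. Firm B is indifferent when −11p − 13(1−p) = −14p + 3(1−p), giving p = 16/19.
Let Firm B play low price with probability q. Firm A is indifferent when −11q − 14(1−q) = −13q + 3(1−q), giving q = 17/19.
The value is -11·(17/19) + (-14)·(2/19) = -215/19.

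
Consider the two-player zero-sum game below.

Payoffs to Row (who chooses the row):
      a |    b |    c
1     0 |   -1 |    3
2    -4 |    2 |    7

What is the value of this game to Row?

Column c is strictly dominated by b for Column (it gives Row more in every row).
The remaining 2×2 game on (1, 2) × (a, b) has no saddle point. Let Row play 1 with probability p; indifference gives −4(1−p) = −p + 2(1−p), so p = 6/7.
Similarly Column's optimal q on a is 3/7, and the value is 0·(3/7) + (-1)·(4/7) = -4/7.

-4/7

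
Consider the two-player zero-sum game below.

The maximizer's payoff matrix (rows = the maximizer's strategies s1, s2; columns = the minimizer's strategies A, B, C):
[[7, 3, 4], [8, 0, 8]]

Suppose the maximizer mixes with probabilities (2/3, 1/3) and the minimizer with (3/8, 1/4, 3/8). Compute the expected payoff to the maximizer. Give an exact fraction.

Against (3/8, 1/4, 3/8), each row's expected payoff is s1: 39/8; s2: 6.
Taking the (2/3, 1/3)-weighted average: (2/3)·(39/8) + (1/3)·(6) = 21/4.

21/4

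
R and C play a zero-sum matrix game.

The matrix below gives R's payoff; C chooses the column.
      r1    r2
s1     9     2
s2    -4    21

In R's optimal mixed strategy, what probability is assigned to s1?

Row minima are 2 and -4, so R's maximin is 2; column maxima are 9 and 21, so C's minimax is 9. These differ, so the equilibrium is in mixed strategies.
Let R play s1 with probability p. C is indifferent when 9p − 4(1−p) = 2p + 21(1−p), giving p = 25/32.

25/32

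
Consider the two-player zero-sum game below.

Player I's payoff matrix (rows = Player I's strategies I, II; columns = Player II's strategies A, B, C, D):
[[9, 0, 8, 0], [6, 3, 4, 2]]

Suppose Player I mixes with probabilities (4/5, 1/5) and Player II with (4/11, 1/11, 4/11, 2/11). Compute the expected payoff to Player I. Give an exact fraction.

29/5

Against (4/11, 1/11, 4/11, 2/11), each row's expected payoff is I: 68/11; II: 47/11.
Taking the (4/5, 1/5)-weighted average: (4/5)·(68/11) + (1/5)·(47/11) = 29/5.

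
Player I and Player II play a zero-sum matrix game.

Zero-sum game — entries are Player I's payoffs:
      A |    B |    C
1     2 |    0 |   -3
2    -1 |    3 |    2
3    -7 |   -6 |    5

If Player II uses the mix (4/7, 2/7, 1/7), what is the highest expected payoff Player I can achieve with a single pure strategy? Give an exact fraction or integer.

1: (2)·(4/7) + (0)·(2/7) + (-3)·(1/7) = 5/7.
2: (-1)·(4/7) + (3)·(2/7) + (2)·(1/7) = 4/7.
3: (-7)·(4/7) + (-6)·(2/7) + (5)·(1/7) = -5.
The best pure response is 1 with expected payoff 5/7.

5/7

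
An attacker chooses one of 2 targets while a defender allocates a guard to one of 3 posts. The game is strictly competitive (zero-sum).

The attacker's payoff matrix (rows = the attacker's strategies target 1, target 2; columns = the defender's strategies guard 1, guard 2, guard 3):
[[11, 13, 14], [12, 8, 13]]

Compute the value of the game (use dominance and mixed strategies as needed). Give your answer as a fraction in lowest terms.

Column guard 3 is strictly dominated by guard 1 for the defender (it gives the attacker more in every row).
The remaining 2×2 game on (target 1, target 2) × (guard 1, guard 2) has no saddle point. Let the attacker play target 1 with probability p; indifference gives 11p + 12(1−p) = 13p + 8(1−p), so p = 2/3.
Similarly the defender's optimal q on guard 1 is 5/6, and the value is 11·(5/6) + (13)·(1/6) = 34/3.

34/3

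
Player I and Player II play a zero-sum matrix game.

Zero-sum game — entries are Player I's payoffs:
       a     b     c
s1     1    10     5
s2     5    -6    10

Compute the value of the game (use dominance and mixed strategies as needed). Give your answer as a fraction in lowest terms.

14/5

Column c is strictly dominated by a for Player II (it gives Player I more in every row).
The remaining 2×2 game on (s1, s2) × (a, b) has no saddle point. Let Player I play s1 with probability p; indifference gives p + 5(1−p) = 10p − 6(1−p), so p = 11/20.
Similarly Player II's optimal q on a is 4/5, and the value is 1·(4/5) + (10)·(1/5) = 14/5.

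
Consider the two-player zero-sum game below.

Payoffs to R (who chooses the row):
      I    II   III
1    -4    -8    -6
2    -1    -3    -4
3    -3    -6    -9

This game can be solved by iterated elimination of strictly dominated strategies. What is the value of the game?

-4

Row 1 is strictly dominated by row 2 (-1>-4, -3>-8, -4>-6); eliminate 1.
Column II is strictly dominated by III for C (-4<-3, -9<-6); eliminate II.
Row 3 is strictly dominated by row 2 (-1>-3, -4>-9); eliminate 3.
Column I is strictly dominated by III for C (-4<-1); eliminate I.
Only (2, III) remains, with payoff -4.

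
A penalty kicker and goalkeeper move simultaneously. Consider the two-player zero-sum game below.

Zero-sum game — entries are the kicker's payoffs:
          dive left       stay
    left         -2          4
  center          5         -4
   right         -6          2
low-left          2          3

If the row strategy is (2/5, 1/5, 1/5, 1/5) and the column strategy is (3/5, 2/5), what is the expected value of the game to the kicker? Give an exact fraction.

Against (3/5, 2/5), each row's expected payoff is left: 2/5; center: 7/5; right: -14/5; low-left: 12/5.
Taking the (2/5, 1/5, 1/5, 1/5)-weighted average: (2/5)·(2/5) + (1/5)·(7/5) + (1/5)·(-14/5) + (1/5)·(12/5) = 9/25.

9/25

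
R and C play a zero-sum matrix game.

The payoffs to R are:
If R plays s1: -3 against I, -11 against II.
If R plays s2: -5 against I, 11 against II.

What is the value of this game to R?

Row minima are -11 and -5, so R's maximin is -5; column maxima are -3 and 11, so C's minimax is -3. These differ, so the equilibrium is in mixed strategies.
Let R play s1 with probability p. C is indifferent when −3p − 5(1−p) = −11p + 11(1−p), giving p = 2/3.
Let C play I with probability q. R is indifferent when −3q − 11(1−q) = −5q + 11(1−q), giving q = 11/12.
The value is -3·(11/12) + (-11)·(1/12) = -11/3.

-11/3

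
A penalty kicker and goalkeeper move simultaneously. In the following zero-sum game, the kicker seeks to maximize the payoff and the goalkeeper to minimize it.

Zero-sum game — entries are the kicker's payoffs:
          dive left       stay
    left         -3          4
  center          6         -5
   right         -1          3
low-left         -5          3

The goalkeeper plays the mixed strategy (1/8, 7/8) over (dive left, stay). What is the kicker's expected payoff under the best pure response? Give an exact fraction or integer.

left: (-3)·(1/8) + (4)·(7/8) = 25/8.
center: (6)·(1/8) + (-5)·(7/8) = -29/8.
right: (-1)·(1/8) + (3)·(7/8) = 5/2.
low-left: (-5)·(1/8) + (3)·(7/8) = 2.
The best pure response is left with expected payoff 25/8.

25/8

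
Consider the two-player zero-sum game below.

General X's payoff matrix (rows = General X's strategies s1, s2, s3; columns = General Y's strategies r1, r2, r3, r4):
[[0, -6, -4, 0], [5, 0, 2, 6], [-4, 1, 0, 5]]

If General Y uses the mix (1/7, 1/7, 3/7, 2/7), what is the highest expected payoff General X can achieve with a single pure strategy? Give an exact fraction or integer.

23/7

s1: (0)·(1/7) + (-6)·(1/7) + (-4)·(3/7) + (0)·(2/7) = -18/7.
s2: (5)·(1/7) + (0)·(1/7) + (2)·(3/7) + (6)·(2/7) = 23/7.
s3: (-4)·(1/7) + (1)·(1/7) + (0)·(3/7) + (5)·(2/7) = 1.
The best pure response is s2 with expected payoff 23/7.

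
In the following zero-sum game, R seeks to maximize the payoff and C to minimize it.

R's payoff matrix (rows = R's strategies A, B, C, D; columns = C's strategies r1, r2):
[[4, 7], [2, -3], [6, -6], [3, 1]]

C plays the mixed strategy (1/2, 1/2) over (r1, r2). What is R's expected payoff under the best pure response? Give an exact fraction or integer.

11/2

A: (4)·(1/2) + (7)·(1/2) = 11/2.
B: (2)·(1/2) + (-3)·(1/2) = -1/2.
C: (6)·(1/2) + (-6)·(1/2) = 0.
D: (3)·(1/2) + (1)·(1/2) = 2.
The best pure response is A with expected payoff 11/2.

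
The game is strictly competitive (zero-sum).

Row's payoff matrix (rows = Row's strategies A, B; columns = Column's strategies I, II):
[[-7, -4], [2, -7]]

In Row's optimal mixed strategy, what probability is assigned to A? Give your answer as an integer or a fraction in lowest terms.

Row minima are -7 and -7, so Row's maximin is -7; column maxima are 2 and -4, so Column's minimax is -4. These differ, so the equilibrium is in mixed strategies.
Let Row play A with probability p. Column is indifferent when −7p + 2(1−p) = −4p − 7(1−p), giving p = 3/4.

3/4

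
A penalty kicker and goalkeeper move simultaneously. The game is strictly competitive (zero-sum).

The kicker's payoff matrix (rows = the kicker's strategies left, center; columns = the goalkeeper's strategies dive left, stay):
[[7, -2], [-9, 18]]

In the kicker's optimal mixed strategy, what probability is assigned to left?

3/4

Row minima are -2 and -9, so the kicker's maximin is -2; column maxima are 7 and 18, so the goalkeeper's minimax is 7. These differ, so the equilibrium is in mixed strategies.
Let the kicker play left with probability p. The goalkeeper is indifferent when 7p − 9(1−p) = −2p + 18(1−p), giving p = 3/4.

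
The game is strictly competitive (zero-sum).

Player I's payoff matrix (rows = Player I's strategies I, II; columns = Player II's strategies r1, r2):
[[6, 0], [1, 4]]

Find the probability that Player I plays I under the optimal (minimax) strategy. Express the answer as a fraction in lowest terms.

Row minima are 0 and 1, so Player I's maximin is 1; column maxima are 6 and 4, so Player II's minimax is 4. These differ, so the equilibrium is in mixed strategies.
Let Player I play I with probability p. Player II is indifferent when 6p + (1−p) = 4(1−p), giving p = 1/3.

1/3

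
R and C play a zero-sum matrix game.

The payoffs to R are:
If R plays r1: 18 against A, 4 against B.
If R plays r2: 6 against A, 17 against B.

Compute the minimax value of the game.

Row minima are 4 and 6, so R's maximin is 6; column maxima are 18 and 17, so C's minimax is 17. These differ, so the equilibrium is in mixed strategies.
Let R play r1 with probability p. C is indifferent when 18p + 6(1−p) = 4p + 17(1−p), giving p = 11/25.
Let C play A with probability q. R is indifferent when 18q + 4(1−q) = 6q + 17(1−q), giving q = 13/25.
The value is 18·(13/25) + (4)·(12/25) = 282/25.

282/25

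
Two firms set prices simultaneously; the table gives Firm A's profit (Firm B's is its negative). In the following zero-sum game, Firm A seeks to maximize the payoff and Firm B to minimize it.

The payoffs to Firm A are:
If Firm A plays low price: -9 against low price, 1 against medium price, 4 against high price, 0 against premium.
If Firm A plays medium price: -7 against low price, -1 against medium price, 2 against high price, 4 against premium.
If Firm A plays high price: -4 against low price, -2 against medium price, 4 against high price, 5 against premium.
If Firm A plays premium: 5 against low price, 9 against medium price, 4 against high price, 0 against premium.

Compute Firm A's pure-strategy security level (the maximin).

0

The worst-case payoff for each row is low price: -9, medium price: -7, high price: -4, premium: 0.
The best of these is 0.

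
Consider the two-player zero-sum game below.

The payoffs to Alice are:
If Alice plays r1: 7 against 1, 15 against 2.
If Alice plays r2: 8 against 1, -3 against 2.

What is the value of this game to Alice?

Row minima are 7 and -3, so Alice's maximin is 7; column maxima are 8 and 15, so Bob's minimax is 8. These differ, so the equilibrium is in mixed strategies.
Let Alice play r1 with probability p. Bob is indifferent when 7p + 8(1−p) = 15p − 3(1−p), giving p = 11/19.
Let Bob play 1 with probability q. Alice is indifferent when 7q + 15(1−q) = 8q − 3(1−q), giving q = 18/19.
The value is 7·(18/19) + (15)·(1/19) = 141/19.

141/19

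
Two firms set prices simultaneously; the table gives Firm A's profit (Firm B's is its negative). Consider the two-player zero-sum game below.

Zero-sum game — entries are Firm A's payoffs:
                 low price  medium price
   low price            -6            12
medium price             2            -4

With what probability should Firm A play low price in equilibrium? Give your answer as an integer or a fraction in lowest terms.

1/4

Row minima are -6 and -4, so Firm A's maximin is -4; column maxima are 2 and 12, so Firm B's minimax is 2. These differ, so the equilibrium is in mixed strategies.
Let Firm A play low price with probability p. Firm B is indifferent when −6p + 2(1−p) = 12p − 4(1−p), giving p = 1/4.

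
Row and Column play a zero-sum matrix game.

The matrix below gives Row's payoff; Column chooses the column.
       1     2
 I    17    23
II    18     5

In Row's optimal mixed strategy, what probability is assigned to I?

13/19

Row minima are 17 and 5, so Row's maximin is 17; column maxima are 18 and 23, so Column's minimax is 18. These differ, so the equilibrium is in mixed strategies.
Let Row play I with probability p. Column is indifferent when 17p + 18(1−p) = 23p + 5(1−p), giving p = 13/19.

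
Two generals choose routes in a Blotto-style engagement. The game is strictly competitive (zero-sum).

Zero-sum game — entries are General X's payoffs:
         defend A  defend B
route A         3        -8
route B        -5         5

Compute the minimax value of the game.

-25/21

Row minima are -8 and -5, so General X's maximin is -5; column maxima are 3 and 5, so General Y's minimax is 3. These differ, so the equilibrium is in mixed strategies.
Let General X play route A with probability p. General Y is indifferent when 3p − 5(1−p) = −8p + 5(1−p), giving p = 10/21.
Let General Y play defend A with probability q. General X is indifferent when 3q − 8(1−q) = −5q + 5(1−q), giving q = 13/21.
The value is 3·(13/21) + (-8)·(8/21) = -25/21.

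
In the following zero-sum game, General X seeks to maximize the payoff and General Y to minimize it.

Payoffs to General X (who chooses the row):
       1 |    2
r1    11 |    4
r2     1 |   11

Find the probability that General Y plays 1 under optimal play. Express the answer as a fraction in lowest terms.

Row minima are 4 and 1, so General X's maximin is 4; column maxima are 11 and 11, so General Y's minimax is 11. These differ, so the equilibrium is in mixed strategies.
Let General Y play 1 with probability q. General X is indifferent when 11q + 4(1−q) = q + 11(1−q), giving q = 7/17.

7/17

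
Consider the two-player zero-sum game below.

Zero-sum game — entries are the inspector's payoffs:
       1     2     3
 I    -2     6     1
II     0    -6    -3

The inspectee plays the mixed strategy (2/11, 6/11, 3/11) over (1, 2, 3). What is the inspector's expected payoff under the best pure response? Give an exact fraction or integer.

35/11

I: (-2)·(2/11) + (6)·(6/11) + (1)·(3/11) = 35/11.
II: (0)·(2/11) + (-6)·(6/11) + (-3)·(3/11) = -45/11.
The best pure response is I with expected payoff 35/11.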